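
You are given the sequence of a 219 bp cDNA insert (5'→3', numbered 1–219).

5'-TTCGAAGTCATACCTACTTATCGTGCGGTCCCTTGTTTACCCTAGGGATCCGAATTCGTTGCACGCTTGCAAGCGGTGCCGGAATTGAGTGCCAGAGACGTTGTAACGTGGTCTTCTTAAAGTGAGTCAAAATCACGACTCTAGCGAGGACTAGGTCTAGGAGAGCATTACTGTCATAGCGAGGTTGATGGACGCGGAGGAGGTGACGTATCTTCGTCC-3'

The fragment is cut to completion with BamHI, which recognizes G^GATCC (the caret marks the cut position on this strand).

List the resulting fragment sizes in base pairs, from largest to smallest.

173, 46 bp

The BamHI site (GGATCC) starts at position 46.
BamHI cuts after the first base of each site, so after position 46.
Linear molecule, 1 cut → 2 fragments:
  1–46 → 46 bp
  47–219 → 173 bp
Sorted largest to smallest: 173, 46 bp.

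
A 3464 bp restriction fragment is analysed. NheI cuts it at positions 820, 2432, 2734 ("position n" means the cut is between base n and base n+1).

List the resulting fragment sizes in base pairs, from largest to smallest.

1612, 820, 730, 302 bp

Linear molecule, 3 cuts → 4 fragments:
  820 − 0 = 820 bp
  2432 − 820 = 1612 bp
  2734 − 2432 = 302 bp
  3464 − 2734 = 730 bp
Sorted largest to smallest: 1612, 820, 730, 302 bp.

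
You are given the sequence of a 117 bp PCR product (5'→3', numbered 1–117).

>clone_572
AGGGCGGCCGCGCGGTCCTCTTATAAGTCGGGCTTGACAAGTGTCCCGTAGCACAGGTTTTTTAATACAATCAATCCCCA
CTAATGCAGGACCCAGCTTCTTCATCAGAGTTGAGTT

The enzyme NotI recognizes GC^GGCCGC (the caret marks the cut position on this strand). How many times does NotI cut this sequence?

1

GCGGCCGC occurs starting at position 4.
NotI cuts at 1 site.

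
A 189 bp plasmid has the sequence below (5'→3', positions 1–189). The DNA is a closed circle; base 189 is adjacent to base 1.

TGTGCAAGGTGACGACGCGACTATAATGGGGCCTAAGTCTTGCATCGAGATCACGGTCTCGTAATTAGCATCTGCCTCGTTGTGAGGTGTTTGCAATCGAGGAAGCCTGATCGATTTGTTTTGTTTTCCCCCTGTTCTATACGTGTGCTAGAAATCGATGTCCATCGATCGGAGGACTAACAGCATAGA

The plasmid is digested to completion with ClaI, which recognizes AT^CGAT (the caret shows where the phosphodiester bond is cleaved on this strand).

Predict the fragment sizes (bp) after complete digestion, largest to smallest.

135, 44, 10 bp

ClaI sites (ATCGAT) start at positions 110, 154, 164.
ClaI cuts after base 2 of each site, so after positions 111, 155, 165.
Circular molecule, 3 cuts → 3 fragments:
  112–155 → 44 bp
  156–165 → 10 bp
  166–189 then 1–111 → 24 + 111 = 135 bp
Sorted largest to smallest: 135, 44, 10 bp.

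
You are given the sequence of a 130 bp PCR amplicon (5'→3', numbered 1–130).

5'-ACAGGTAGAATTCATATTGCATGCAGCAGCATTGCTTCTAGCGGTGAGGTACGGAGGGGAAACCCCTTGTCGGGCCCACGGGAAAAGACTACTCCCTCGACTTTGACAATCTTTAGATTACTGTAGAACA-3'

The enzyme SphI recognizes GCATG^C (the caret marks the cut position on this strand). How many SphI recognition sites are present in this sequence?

1

GCATGC occurs starting at position 19.
SphI cuts at 1 site.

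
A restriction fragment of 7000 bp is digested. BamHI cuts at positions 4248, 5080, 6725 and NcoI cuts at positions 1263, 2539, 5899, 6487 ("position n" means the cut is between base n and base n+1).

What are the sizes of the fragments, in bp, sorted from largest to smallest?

Combined cut positions (sorted): 1263, 2539, 4248, 5080, 5899, 6487, 6725.
Linear molecule, 7 cuts → 8 fragments:
  1263 − 0 = 1263 bp
  2539 − 1263 = 1276 bp
  4248 − 2539 = 1709 bp
  5080 − 4248 = 832 bp
  5899 − 5080 = 819 bp
  6487 − 5899 = 588 bp
  6725 − 6487 = 238 bp
  7000 − 6725 = 275 bp
Sorted largest to smallest: 1709, 1276, 1263, 832, 819, 588, 275, 238 bp.

1709, 1276, 1263, 832, 819, 588, 275, 238 bp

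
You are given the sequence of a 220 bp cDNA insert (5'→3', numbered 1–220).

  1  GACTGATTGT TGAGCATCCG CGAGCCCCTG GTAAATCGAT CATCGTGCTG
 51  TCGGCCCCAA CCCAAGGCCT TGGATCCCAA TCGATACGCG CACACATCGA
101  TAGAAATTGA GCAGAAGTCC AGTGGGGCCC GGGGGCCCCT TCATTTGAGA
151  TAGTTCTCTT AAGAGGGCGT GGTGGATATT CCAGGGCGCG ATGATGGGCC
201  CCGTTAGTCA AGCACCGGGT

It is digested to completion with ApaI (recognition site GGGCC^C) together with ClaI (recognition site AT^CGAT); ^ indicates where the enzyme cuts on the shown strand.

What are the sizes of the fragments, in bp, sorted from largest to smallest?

ApaI sites (GGGCCC) start at positions 125, 133, 196.
ApaI cuts after base 5 of each site (before the last base), so after positions 129, 137, 200.
ClaI sites (ATCGAT) start at positions 35, 80, 96.
ClaI cuts after base 2 of each site, so after positions 36, 81, 97.
Combined cut positions: 36, 81, 97, 129, 137, 200.
Linear molecule, 6 cuts → 7 fragments:
  1–36 → 36 bp
  37–81 → 45 bp
  82–97 → 16 bp
  98–129 → 32 bp
  130–137 → 8 bp
  138–200 → 63 bp
  201–220 → 20 bp
Sorted largest to smallest: 63, 45, 36, 32, 20, 16, 8 bp.

63, 45, 36, 32, 20, 16, 8 bp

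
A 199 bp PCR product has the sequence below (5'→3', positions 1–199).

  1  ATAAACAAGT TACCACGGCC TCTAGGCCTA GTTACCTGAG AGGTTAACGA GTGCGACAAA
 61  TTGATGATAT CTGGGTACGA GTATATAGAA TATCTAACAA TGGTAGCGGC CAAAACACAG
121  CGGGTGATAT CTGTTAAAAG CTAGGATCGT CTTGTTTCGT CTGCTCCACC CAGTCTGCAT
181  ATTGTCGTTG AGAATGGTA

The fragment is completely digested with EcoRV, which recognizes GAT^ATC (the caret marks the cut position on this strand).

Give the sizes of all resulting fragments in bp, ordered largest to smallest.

71, 68, 60 bp

EcoRV sites (GATATC) start at positions 66, 126.
EcoRV cuts after base 3 of each site, so after positions 68, 128.
Linear molecule, 2 cuts → 3 fragments:
  1–68 → 68 bp
  69–128 → 60 bp
  129–199 → 71 bp
Sorted largest to smallest: 71, 68, 60 bp.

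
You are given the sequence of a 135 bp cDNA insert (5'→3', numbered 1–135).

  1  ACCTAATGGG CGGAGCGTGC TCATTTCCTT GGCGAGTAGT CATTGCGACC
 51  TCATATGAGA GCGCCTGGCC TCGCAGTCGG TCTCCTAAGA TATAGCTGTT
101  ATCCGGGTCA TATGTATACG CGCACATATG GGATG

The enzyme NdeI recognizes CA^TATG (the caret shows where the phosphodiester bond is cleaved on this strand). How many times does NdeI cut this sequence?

CATATG occurs starting at positions 52, 109, 125.
NdeI cuts at 3 sites.

3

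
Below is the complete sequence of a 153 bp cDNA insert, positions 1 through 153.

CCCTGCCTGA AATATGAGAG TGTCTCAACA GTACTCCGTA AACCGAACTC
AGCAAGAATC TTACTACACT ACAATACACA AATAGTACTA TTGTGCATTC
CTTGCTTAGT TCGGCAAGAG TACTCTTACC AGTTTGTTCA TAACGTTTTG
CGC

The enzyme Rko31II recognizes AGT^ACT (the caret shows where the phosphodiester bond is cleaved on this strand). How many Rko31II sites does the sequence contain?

AGTACT occurs starting at positions 30, 84, 119.
Rko31II cuts at 3 sites.

3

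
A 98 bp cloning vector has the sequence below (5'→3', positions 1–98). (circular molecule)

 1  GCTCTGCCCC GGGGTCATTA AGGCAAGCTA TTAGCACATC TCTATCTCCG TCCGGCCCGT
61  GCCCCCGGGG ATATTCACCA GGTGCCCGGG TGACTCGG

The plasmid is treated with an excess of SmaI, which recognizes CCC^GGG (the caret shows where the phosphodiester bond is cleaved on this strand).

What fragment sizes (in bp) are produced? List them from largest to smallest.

56, 21, 21 bp

SmaI sites (CCCGGG) start at positions 8, 64, 85.
SmaI cuts after base 3 of each site, so after positions 10, 66, 87.
Circular molecule, 3 cuts → 3 fragments:
  11–66 → 56 bp
  67–87 → 21 bp
  88–98 then 1–10 → 11 + 10 = 21 bp
Sorted largest to smallest: 56, 21, 21 bp.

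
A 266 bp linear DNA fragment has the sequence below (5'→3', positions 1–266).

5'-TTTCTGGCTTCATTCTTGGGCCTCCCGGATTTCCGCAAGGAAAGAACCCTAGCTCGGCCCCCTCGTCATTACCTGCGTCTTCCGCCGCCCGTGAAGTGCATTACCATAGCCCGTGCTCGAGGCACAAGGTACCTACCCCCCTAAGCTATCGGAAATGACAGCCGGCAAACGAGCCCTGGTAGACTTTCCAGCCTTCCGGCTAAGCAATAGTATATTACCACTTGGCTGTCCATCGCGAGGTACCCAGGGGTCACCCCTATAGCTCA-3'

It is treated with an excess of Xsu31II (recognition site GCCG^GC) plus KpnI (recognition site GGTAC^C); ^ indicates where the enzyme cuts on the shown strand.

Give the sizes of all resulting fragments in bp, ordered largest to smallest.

132, 79, 32, 23 bp

The Xsu31II site (GCCGGC) starts at position 161.
Xsu31II cuts after base 4 of each site, so after position 164.
KpnI sites (GGTACC) start at positions 128, 239.
KpnI cuts after base 5 of each site (before the last base), so after positions 132, 243.
Combined cut positions: 132, 164, 243.
Linear molecule, 3 cuts → 4 fragments:
  1–132 → 132 bp
  133–164 → 32 bp
  165–243 → 79 bp
  244–266 → 23 bp
Sorted largest to smallest: 132, 79, 32, 23 bp.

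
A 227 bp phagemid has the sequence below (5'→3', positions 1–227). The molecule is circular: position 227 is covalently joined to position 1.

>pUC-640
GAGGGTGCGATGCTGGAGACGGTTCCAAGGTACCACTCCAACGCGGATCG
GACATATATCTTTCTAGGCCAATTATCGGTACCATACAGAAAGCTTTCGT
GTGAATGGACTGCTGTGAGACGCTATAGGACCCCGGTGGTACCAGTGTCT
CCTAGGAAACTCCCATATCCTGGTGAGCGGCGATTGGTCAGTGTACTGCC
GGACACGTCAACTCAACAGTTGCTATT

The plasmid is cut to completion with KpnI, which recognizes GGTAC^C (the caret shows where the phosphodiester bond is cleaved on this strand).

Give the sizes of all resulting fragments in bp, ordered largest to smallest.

KpnI sites (GGTACC) start at positions 29, 78, 138.
KpnI cuts after base 5 of each site (before the last base), so after positions 33, 82, 142.
Circular molecule, 3 cuts → 3 fragments:
  34–82 → 49 bp
  83–142 → 60 bp
  143–227 then 1–33 → 85 + 33 = 118 bp
Sorted largest to smallest: 118, 60, 49 bp.

118, 60, 49 bp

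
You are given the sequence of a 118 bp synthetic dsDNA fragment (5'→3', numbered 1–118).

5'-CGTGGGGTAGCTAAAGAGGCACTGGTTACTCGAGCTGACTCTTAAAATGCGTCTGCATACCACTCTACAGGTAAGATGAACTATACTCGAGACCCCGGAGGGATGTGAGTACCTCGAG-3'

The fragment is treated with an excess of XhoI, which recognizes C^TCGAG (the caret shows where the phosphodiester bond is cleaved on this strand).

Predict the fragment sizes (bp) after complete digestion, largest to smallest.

XhoI sites (CTCGAG) start at positions 29, 86, 113.
XhoI cuts after the first base of each site, so after positions 29, 86, 113.
Linear molecule, 3 cuts → 4 fragments:
  1–29 → 29 bp
  30–86 → 57 bp
  87–113 → 27 bp
  114–118 → 5 bp
Sorted largest to smallest: 57, 29, 27, 5 bp.

57, 29, 27, 5 bp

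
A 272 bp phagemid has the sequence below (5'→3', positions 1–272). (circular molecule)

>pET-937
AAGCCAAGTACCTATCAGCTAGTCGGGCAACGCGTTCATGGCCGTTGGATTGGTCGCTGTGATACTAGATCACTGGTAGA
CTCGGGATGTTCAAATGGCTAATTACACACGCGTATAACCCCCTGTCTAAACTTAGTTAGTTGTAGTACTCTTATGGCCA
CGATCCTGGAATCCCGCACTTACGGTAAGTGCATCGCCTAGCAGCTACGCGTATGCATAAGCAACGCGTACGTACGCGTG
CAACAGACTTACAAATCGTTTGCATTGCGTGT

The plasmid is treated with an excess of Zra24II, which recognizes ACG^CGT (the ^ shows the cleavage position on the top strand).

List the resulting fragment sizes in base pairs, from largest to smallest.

Zra24II sites (ACGCGT) start at positions 30, 109, 207, 224, 234.
Zra24II cuts after base 3 of each site, so after positions 32, 111, 209, 226, 236.
Circular molecule, 5 cuts → 5 fragments:
  33–111 → 79 bp
  112–209 → 98 bp
  210–226 → 17 bp
  227–236 → 10 bp
  237–272 then 1–32 → 36 + 32 = 68 bp
Sorted largest to smallest: 98, 79, 68, 17, 10 bp.

98, 79, 68, 17, 10 bp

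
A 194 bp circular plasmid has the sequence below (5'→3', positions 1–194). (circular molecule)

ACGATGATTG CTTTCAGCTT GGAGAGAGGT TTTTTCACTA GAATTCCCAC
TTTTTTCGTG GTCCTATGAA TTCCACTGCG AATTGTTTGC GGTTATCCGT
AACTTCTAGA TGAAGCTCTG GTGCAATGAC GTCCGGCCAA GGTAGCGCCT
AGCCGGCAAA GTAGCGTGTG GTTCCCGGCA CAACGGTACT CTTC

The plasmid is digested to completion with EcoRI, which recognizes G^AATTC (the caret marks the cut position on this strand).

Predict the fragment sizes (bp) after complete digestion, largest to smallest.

EcoRI sites (GAATTC) start at positions 41, 68.
EcoRI cuts after the first base of each site, so after positions 41, 68.
Circular molecule, 2 cuts → 2 fragments:
  42–68 → 27 bp
  69–194 then 1–41 → 126 + 41 = 167 bp
Sorted largest to smallest: 167, 27 bp.

167, 27 bp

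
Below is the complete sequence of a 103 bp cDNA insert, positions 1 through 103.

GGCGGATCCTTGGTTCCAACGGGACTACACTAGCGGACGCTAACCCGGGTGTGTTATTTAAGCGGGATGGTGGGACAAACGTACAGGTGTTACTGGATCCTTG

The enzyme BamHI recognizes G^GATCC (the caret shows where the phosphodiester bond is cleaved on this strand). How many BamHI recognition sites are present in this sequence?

GGATCC occurs starting at positions 4, 95.
BamHI cuts at 2 sites.

2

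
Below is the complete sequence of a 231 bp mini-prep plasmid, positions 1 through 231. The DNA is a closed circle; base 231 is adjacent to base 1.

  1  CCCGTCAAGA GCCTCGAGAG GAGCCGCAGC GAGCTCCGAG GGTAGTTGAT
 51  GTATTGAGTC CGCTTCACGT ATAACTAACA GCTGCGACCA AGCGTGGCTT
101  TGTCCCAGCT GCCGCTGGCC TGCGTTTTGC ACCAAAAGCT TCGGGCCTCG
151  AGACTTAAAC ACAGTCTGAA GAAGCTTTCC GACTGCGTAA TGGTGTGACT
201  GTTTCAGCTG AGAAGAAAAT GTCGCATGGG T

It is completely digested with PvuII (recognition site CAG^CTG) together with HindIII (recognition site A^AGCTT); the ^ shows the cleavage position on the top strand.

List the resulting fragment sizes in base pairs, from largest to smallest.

105, 36, 35, 28, 27 bp

PvuII sites (CAGCTG) start at positions 79, 106, 205.
PvuII cuts after base 3 of each site, so after positions 81, 108, 207.
HindIII sites (AAGCTT) start at positions 136, 172.
HindIII cuts after the first base of each site, so after positions 136, 172.
Combined cut positions: 81, 108, 136, 172, 207.
Circular molecule, 5 cuts → 5 fragments:
  82–108 → 27 bp
  109–136 → 28 bp
  137–172 → 36 bp
  173–207 → 35 bp
  208–231 then 1–81 → 24 + 81 = 105 bp
Sorted largest to smallest: 105, 36, 35, 28, 27 bp.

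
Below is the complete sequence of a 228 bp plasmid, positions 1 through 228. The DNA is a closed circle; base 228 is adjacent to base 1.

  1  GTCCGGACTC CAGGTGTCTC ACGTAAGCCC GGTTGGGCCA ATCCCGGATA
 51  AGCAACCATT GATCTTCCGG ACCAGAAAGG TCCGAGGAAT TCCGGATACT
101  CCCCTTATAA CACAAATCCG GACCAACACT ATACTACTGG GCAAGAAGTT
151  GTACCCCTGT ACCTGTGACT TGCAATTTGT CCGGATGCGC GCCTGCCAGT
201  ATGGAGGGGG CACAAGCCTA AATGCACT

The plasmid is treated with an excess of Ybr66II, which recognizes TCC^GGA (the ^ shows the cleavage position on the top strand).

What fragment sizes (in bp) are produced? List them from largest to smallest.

64, 63, 50, 26, 25 bp

Ybr66II sites (TCCGGA) start at positions 2, 66, 91, 117, 180.
Ybr66II cuts after base 3 of each site, so after positions 4, 68, 93, 119, 182.
Circular molecule, 5 cuts → 5 fragments:
  5–68 → 64 bp
  69–93 → 25 bp
  94–119 → 26 bp
  120–182 → 63 bp
  183–228 then 1–4 → 46 + 4 = 50 bp
Sorted largest to smallest: 64, 63, 50, 26, 25 bp.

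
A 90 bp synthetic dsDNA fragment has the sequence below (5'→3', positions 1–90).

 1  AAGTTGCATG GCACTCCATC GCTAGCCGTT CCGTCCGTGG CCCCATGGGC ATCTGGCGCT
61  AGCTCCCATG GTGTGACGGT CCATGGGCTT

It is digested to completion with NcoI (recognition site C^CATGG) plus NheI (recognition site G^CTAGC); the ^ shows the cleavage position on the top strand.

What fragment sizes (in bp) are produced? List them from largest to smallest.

22, 21, 15, 15, 9, 8 bp

NcoI sites (CCATGG) start at positions 43, 66, 81.
NcoI cuts after the first base of each site, so after positions 43, 66, 81.
NheI sites (GCTAGC) start at positions 21, 58.
NheI cuts after the first base of each site, so after positions 21, 58.
Combined cut positions: 21, 43, 58, 66, 81.
Linear molecule, 5 cuts → 6 fragments:
  1–21 → 21 bp
  22–43 → 22 bp
  44–58 → 15 bp
  59–66 → 8 bp
  67–81 → 15 bp
  82–90 → 9 bp
Sorted largest to smallest: 22, 21, 15, 15, 9, 8 bp.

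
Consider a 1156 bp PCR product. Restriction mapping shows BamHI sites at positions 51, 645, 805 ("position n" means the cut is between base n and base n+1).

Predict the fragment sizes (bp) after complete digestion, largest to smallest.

Linear molecule, 3 cuts → 4 fragments:
  51 − 0 = 51 bp
  645 − 51 = 594 bp
  805 − 645 = 160 bp
  1156 − 805 = 351 bp
Sorted largest to smallest: 594, 351, 160, 51 bp.

594, 351, 160, 51 bp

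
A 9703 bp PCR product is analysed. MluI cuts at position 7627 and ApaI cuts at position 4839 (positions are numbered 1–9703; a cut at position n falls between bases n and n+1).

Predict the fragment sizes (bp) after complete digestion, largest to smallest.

4839, 2788, 2076 bp

Combined cut positions (sorted): 4839, 7627.
Linear molecule, 2 cuts → 3 fragments:
  4839 − 0 = 4839 bp
  7627 − 4839 = 2788 bp
  9703 − 7627 = 2076 bp
Sorted largest to smallest: 4839, 2788, 2076 bp.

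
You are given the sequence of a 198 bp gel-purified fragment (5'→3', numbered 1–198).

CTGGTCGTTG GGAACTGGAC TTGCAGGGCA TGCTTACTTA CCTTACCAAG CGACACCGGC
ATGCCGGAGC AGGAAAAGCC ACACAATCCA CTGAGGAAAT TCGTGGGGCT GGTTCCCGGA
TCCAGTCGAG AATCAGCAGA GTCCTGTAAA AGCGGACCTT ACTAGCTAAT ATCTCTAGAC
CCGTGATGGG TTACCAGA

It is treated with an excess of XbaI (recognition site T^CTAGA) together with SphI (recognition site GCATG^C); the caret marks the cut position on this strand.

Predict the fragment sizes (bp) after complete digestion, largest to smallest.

111, 32, 31, 24 bp

The XbaI site (TCTAGA) starts at position 174.
XbaI cuts after the first base of each site, so after position 174.
SphI sites (GCATGC) start at positions 28, 59.
SphI cuts after base 5 of each site (before the last base), so after positions 32, 63.
Combined cut positions: 32, 63, 174.
Linear molecule, 3 cuts → 4 fragments:
  1–32 → 32 bp
  33–63 → 31 bp
  64–174 → 111 bp
  175–198 → 24 bp
Sorted largest to smallest: 111, 32, 31, 24 bp.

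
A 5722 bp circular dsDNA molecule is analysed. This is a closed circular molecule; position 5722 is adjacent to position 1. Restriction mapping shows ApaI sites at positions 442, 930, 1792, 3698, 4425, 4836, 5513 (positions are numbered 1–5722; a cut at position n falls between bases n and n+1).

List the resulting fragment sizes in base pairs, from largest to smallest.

Circular molecule, 7 cuts → 7 fragments:
  930 − 442 = 488 bp
  1792 − 930 = 862 bp
  3698 − 1792 = 1906 bp
  4425 − 3698 = 727 bp
  4836 − 4425 = 411 bp
  5513 − 4836 = 677 bp
  wrap: 5722 − 5513 + 442 = 651 bp
Sorted largest to smallest: 1906, 862, 727, 677, 651, 488, 411 bp.

1906, 862, 727, 677, 651, 488, 411 bp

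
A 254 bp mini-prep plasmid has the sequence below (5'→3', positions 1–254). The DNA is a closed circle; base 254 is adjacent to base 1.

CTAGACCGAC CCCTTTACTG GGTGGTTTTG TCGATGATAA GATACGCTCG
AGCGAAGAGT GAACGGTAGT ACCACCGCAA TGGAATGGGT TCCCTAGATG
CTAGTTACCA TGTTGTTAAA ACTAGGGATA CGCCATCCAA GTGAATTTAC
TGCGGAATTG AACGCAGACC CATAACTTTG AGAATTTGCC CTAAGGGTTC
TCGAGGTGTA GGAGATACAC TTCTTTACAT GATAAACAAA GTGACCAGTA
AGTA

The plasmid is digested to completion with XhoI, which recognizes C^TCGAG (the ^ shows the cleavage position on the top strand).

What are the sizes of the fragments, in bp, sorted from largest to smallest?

153, 101 bp

XhoI sites (CTCGAG) start at positions 47, 200.
XhoI cuts after the first base of each site, so after positions 47, 200.
Circular molecule, 2 cuts → 2 fragments:
  48–200 → 153 bp
  201–254 then 1–47 → 54 + 47 = 101 bp
Sorted largest to smallest: 153, 101 bp.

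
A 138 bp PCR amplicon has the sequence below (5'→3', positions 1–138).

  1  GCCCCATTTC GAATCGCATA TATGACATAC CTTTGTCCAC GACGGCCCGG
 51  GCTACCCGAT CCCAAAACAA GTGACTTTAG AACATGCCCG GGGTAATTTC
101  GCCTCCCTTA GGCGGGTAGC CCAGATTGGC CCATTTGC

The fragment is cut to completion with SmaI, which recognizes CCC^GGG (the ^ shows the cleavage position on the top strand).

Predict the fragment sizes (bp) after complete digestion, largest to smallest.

49, 48, 41 bp

SmaI sites (CCCGGG) start at positions 46, 87.
SmaI cuts after base 3 of each site, so after positions 48, 89.
Linear molecule, 2 cuts → 3 fragments:
  1–48 → 48 bp
  49–89 → 41 bp
  90–138 → 49 bp
Sorted largest to smallest: 49, 48, 41 bp.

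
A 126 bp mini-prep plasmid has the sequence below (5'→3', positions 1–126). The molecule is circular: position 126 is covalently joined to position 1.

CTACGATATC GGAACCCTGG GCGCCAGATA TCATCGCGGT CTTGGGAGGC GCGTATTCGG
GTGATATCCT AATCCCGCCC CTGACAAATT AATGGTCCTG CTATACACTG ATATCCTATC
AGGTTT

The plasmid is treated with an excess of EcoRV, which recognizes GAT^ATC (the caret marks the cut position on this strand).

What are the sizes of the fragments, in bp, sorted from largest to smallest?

47, 36, 22, 21 bp

EcoRV sites (GATATC) start at positions 5, 27, 63, 110.
EcoRV cuts after base 3 of each site, so after positions 7, 29, 65, 112.
Circular molecule, 4 cuts → 4 fragments:
  8–29 → 22 bp
  30–65 → 36 bp
  66–112 → 47 bp
  113–126 then 1–7 → 14 + 7 = 21 bp
Sorted largest to smallest: 47, 36, 22, 21 bp.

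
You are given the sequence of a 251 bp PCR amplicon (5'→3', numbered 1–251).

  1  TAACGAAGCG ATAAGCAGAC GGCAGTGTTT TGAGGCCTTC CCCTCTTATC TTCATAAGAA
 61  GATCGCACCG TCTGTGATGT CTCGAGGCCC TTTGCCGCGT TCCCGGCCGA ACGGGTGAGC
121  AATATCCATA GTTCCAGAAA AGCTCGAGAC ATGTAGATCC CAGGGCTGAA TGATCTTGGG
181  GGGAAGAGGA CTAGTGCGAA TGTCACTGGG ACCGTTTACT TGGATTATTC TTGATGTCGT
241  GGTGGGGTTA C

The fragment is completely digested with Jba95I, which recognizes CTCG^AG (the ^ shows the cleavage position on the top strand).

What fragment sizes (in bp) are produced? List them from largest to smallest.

Jba95I sites (CTCGAG) start at positions 81, 143.
Jba95I cuts after base 4 of each site, so after positions 84, 146.
Linear molecule, 2 cuts → 3 fragments:
  1–84 → 84 bp
  85–146 → 62 bp
  147–251 → 105 bp
Sorted largest to smallest: 105, 84, 62 bp.

105, 84, 62 bp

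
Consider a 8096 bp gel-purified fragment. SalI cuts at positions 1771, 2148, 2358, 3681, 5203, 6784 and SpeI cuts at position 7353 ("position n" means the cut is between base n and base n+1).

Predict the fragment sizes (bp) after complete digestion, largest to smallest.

Combined cut positions (sorted): 1771, 2148, 2358, 3681, 5203, 6784, 7353.
Linear molecule, 7 cuts → 8 fragments:
  1771 − 0 = 1771 bp
  2148 − 1771 = 377 bp
  2358 − 2148 = 210 bp
  3681 − 2358 = 1323 bp
  5203 − 3681 = 1522 bp
  6784 − 5203 = 1581 bp
  7353 − 6784 = 569 bp
  8096 − 7353 = 743 bp
Sorted largest to smallest: 1771, 1581, 1522, 1323, 743, 569, 377, 210 bp.

1771, 1581, 1522, 1323, 743, 569, 377, 210 bp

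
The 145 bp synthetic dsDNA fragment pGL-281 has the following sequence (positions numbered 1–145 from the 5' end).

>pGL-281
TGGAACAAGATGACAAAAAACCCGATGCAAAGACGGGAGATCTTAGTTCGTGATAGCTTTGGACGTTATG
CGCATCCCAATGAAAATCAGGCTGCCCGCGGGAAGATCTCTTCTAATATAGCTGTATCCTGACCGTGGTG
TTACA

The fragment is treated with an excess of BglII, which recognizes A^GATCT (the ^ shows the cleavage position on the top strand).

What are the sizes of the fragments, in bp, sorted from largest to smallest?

BglII sites (AGATCT) start at positions 38, 104.
BglII cuts after the first base of each site, so after positions 38, 104.
Linear molecule, 2 cuts → 3 fragments:
  1–38 → 38 bp
  39–104 → 66 bp
  105–145 → 41 bp
Sorted largest to smallest: 66, 41, 38 bp.

66, 41, 38 bp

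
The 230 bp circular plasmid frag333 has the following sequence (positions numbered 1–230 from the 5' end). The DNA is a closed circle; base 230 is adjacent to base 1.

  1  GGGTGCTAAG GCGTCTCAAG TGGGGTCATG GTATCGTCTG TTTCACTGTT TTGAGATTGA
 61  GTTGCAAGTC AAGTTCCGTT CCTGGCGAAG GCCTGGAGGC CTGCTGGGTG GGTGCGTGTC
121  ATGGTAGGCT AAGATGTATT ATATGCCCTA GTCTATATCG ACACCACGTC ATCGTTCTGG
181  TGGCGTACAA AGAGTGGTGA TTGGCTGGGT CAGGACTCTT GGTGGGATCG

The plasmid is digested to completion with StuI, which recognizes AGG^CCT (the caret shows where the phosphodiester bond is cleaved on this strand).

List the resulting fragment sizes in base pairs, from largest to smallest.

StuI sites (AGGCCT) start at positions 89, 97.
StuI cuts after base 3 of each site, so after positions 91, 99.
Circular molecule, 2 cuts → 2 fragments:
  92–99 → 8 bp
  100–230 then 1–91 → 131 + 91 = 222 bp
Sorted largest to smallest: 222, 8 bp.

222, 8 bp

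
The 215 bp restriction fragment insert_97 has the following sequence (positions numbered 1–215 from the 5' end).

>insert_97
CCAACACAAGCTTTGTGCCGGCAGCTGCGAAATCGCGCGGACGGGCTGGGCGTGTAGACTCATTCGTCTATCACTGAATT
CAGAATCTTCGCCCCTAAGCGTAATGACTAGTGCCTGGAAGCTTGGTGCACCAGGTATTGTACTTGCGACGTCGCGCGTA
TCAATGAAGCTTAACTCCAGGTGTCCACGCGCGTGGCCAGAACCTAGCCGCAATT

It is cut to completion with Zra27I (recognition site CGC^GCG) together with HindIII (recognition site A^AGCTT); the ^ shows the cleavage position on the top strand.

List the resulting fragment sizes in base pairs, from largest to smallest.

Zra27I sites (CGCGCG) start at positions 34, 153, 188.
Zra27I cuts after base 3 of each site, so after positions 36, 155, 190.
HindIII sites (AAGCTT) start at positions 8, 119, 167.
HindIII cuts after the first base of each site, so after positions 8, 119, 167.
Combined cut positions: 8, 36, 119, 155, 167, 190.
Linear molecule, 6 cuts → 7 fragments:
  1–8 → 8 bp
  9–36 → 28 bp
  37–119 → 83 bp
  120–155 → 36 bp
  156–167 → 12 bp
  168–190 → 23 bp
  191–215 → 25 bp
Sorted largest to smallest: 83, 36, 28, 25, 23, 12, 8 bp.

83, 36, 28, 25, 23, 12, 8 bp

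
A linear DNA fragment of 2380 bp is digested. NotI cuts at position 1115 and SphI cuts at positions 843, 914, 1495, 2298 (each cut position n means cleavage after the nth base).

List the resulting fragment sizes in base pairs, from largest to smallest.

843, 803, 380, 201, 82, 71 bp

Combined cut positions (sorted): 843, 914, 1115, 1495, 2298.
Linear molecule, 5 cuts → 6 fragments:
  843 − 0 = 843 bp
  914 − 843 = 71 bp
  1115 − 914 = 201 bp
  1495 − 1115 = 380 bp
  2298 − 1495 = 803 bp
  2380 − 2298 = 82 bp
Sorted largest to smallest: 843, 803, 380, 201, 82, 71 bp.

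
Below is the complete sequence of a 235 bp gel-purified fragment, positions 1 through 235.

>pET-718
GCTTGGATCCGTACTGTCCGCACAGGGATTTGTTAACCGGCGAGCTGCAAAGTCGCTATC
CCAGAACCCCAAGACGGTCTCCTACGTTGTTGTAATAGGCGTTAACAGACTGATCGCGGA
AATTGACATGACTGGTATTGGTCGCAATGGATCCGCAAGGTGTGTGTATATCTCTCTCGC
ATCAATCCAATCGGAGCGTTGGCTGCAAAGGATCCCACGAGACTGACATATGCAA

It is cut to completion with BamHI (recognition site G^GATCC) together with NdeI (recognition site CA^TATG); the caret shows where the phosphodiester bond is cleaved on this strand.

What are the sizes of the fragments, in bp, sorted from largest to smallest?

144, 61, 18, 7, 5 bp

BamHI sites (GGATCC) start at positions 5, 149, 210.
BamHI cuts after the first base of each site, so after positions 5, 149, 210.
The NdeI site (CATATG) starts at position 227.
NdeI cuts after base 2 of each site, so after position 228.
Combined cut positions: 5, 149, 210, 228.
Linear molecule, 4 cuts → 5 fragments:
  1–5 → 5 bp
  6–149 → 144 bp
  150–210 → 61 bp
  211–228 → 18 bp
  229–235 → 7 bp
Sorted largest to smallest: 144, 61, 18, 7, 5 bp.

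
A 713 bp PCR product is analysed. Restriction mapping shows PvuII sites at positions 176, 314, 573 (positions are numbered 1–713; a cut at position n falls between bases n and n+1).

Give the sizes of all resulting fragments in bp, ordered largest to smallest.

259, 176, 140, 138 bp

Linear molecule, 3 cuts → 4 fragments:
  176 − 0 = 176 bp
  314 − 176 = 138 bp
  573 − 314 = 259 bp
  713 − 573 = 140 bp
Sorted largest to smallest: 259, 176, 140, 138 bp.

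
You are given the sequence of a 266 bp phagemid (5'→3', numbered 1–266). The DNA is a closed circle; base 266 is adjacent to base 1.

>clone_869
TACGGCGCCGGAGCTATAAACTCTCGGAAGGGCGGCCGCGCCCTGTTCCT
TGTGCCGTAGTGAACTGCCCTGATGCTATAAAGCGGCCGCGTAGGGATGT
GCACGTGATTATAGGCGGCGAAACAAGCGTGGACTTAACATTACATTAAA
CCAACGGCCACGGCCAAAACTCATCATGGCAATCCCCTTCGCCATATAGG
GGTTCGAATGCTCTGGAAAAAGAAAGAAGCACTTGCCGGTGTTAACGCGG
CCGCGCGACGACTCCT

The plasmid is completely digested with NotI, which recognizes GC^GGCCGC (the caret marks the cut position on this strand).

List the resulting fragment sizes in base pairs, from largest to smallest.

164, 51, 51 bp

NotI sites (GCGGCCGC) start at positions 32, 83, 247.
NotI cuts after base 2 of each site, so after positions 33, 84, 248.
Circular molecule, 3 cuts → 3 fragments:
  34–84 → 51 bp
  85–248 → 164 bp
  249–266 then 1–33 → 18 + 33 = 51 bp
Sorted largest to smallest: 164, 51, 51 bp.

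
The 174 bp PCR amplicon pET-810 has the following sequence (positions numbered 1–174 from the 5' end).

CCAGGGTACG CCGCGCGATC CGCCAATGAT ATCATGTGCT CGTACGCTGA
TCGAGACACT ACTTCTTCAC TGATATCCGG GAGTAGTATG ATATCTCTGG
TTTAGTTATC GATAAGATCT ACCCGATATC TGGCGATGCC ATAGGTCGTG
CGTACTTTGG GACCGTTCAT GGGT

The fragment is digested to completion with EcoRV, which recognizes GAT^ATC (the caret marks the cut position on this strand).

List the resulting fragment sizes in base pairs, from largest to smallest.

47, 44, 35, 30, 18 bp

EcoRV sites (GATATC) start at positions 28, 72, 90, 125.
EcoRV cuts after base 3 of each site, so after positions 30, 74, 92, 127.
Linear molecule, 4 cuts → 5 fragments:
  1–30 → 30 bp
  31–74 → 44 bp
  75–92 → 18 bp
  93–127 → 35 bp
  128–174 → 47 bp
Sorted largest to smallest: 47, 44, 35, 30, 18 bp.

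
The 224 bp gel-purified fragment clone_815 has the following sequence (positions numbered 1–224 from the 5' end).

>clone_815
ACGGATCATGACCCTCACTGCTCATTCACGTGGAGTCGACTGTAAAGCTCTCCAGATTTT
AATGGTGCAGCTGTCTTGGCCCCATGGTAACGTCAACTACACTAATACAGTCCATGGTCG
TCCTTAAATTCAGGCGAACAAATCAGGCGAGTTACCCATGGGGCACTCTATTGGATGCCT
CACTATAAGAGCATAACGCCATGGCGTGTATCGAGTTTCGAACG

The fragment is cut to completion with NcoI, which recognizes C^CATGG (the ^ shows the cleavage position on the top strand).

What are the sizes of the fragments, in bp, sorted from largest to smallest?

NcoI sites (CCATGG) start at positions 82, 112, 156, 199.
NcoI cuts after the first base of each site, so after positions 82, 112, 156, 199.
Linear molecule, 4 cuts → 5 fragments:
  1–82 → 82 bp
  83–112 → 30 bp
  113–156 → 44 bp
  157–199 → 43 bp
  200–224 → 25 bp
Sorted largest to smallest: 82, 44, 43, 30, 25 bp.

82, 44, 43, 30, 25 bp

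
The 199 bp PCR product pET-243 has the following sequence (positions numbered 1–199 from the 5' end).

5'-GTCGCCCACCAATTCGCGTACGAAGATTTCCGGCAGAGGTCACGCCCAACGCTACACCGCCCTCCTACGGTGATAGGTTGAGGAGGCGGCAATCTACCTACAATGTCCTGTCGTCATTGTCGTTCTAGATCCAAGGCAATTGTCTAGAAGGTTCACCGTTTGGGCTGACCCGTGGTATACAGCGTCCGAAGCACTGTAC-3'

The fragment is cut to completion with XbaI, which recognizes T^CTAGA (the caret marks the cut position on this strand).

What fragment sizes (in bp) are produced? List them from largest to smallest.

124, 56, 19 bp

XbaI sites (TCTAGA) start at positions 124, 143.
XbaI cuts after the first base of each site, so after positions 124, 143.
Linear molecule, 2 cuts → 3 fragments:
  1–124 → 124 bp
  125–143 → 19 bp
  144–199 → 56 bp
Sorted largest to smallest: 124, 56, 19 bp.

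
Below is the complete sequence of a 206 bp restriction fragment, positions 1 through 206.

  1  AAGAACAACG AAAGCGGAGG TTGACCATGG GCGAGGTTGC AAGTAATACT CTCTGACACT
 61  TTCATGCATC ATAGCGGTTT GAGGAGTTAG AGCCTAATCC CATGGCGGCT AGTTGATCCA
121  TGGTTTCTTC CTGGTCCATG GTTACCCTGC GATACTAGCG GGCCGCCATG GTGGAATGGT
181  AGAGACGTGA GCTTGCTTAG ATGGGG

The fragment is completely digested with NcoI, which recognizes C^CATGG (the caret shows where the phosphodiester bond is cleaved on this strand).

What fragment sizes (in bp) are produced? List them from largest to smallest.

NcoI sites (CCATGG) start at positions 25, 100, 118, 136, 166.
NcoI cuts after the first base of each site, so after positions 25, 100, 118, 136, 166.
Linear molecule, 5 cuts → 6 fragments:
  1–25 → 25 bp
  26–100 → 75 bp
  101–118 → 18 bp
  119–136 → 18 bp
  137–166 → 30 bp
  167–206 → 40 bp
Sorted largest to smallest: 75, 40, 30, 25, 18, 18 bp.

75, 40, 30, 25, 18, 18 bp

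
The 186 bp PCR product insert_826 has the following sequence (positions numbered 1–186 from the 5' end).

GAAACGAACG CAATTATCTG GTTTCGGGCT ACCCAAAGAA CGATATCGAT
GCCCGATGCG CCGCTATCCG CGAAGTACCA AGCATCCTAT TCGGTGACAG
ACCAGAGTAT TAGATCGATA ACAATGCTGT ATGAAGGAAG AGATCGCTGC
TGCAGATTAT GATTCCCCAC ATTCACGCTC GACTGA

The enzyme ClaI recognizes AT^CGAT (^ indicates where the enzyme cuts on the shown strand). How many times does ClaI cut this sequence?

2

ATCGAT occurs starting at positions 45, 114.
ClaI cuts at 2 sites.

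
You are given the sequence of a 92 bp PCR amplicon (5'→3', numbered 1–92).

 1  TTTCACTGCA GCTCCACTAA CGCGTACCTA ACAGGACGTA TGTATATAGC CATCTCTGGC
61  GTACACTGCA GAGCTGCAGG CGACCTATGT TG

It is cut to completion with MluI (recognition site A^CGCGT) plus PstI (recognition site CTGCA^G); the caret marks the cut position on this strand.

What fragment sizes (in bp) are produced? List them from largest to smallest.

The MluI site (ACGCGT) starts at position 20.
MluI cuts after the first base of each site, so after position 20.
PstI sites (CTGCAG) start at positions 6, 66, 74.
PstI cuts after base 5 of each site (before the last base), so after positions 10, 70, 78.
Combined cut positions: 10, 20, 70, 78.
Linear molecule, 4 cuts → 5 fragments:
  1–10 → 10 bp
  11–20 → 10 bp
  21–70 → 50 bp
  71–78 → 8 bp
  79–92 → 14 bp
Sorted largest to smallest: 50, 14, 10, 10, 8 bp.

50, 14, 10, 10, 8 bp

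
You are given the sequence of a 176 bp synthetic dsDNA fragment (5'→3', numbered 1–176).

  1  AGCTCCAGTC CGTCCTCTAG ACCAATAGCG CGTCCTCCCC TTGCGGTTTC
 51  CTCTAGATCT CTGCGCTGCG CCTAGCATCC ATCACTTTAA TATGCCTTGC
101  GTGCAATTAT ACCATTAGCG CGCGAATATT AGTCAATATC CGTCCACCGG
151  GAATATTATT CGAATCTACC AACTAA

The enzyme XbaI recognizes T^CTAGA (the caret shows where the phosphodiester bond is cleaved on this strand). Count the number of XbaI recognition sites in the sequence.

2

TCTAGA occurs starting at positions 16, 52.
XbaI cuts at 2 sites.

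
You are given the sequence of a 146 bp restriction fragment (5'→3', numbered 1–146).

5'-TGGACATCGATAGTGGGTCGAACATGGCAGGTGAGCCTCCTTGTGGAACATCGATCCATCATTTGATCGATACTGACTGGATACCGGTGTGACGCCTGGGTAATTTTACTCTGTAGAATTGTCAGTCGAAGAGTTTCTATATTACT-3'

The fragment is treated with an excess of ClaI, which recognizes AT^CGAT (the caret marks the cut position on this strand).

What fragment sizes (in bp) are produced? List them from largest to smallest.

79, 44, 16, 7 bp

ClaI sites (ATCGAT) start at positions 6, 50, 66.
ClaI cuts after base 2 of each site, so after positions 7, 51, 67.
Linear molecule, 3 cuts → 4 fragments:
  1–7 → 7 bp
  8–51 → 44 bp
  52–67 → 16 bp
  68–146 → 79 bp
Sorted largest to smallest: 79, 44, 16, 7 bp.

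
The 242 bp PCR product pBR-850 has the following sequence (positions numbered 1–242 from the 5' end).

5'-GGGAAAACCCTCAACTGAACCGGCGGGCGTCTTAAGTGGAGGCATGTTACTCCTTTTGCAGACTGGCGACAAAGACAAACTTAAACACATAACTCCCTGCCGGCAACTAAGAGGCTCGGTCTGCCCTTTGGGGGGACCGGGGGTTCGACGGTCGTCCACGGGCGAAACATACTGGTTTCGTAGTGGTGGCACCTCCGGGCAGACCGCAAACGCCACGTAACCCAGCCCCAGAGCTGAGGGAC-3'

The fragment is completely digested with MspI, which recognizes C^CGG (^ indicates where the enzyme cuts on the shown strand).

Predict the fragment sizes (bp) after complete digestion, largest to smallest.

80, 58, 47, 37, 20 bp

MspI sites (CCGG) start at positions 20, 100, 137, 195.
MspI cuts after the first base of each site, so after positions 20, 100, 137, 195.
Linear molecule, 4 cuts → 5 fragments:
  1–20 → 20 bp
  21–100 → 80 bp
  101–137 → 37 bp
  138–195 → 58 bp
  196–242 → 47 bp
Sorted largest to smallest: 80, 58, 47, 37, 20 bp.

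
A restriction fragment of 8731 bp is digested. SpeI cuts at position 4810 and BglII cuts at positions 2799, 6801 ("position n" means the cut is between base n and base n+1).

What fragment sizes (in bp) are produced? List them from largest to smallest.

2799, 2011, 1991, 1930 bp

Combined cut positions (sorted): 2799, 4810, 6801.
Linear molecule, 3 cuts → 4 fragments:
  2799 − 0 = 2799 bp
  4810 − 2799 = 2011 bp
  6801 − 4810 = 1991 bp
  8731 − 6801 = 1930 bp
Sorted largest to smallest: 2799, 2011, 1991, 1930 bp.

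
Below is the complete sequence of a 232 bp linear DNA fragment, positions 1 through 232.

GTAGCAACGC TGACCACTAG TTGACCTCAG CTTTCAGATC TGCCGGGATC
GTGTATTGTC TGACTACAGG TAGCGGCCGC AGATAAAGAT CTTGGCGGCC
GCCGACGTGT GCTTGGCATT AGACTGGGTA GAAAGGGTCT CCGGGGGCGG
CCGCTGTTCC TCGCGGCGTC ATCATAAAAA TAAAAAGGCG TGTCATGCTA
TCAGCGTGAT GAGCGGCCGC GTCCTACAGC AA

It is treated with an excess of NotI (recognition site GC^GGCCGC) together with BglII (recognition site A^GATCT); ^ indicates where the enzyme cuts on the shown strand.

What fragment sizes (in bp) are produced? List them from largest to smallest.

66, 52, 38, 36, 18, 13, 9 bp

NotI sites (GCGGCCGC) start at positions 73, 95, 147, 213.
NotI cuts after base 2 of each site, so after positions 74, 96, 148, 214.
BglII sites (AGATCT) start at positions 36, 87.
BglII cuts after the first base of each site, so after positions 36, 87.
Combined cut positions: 36, 74, 87, 96, 148, 214.
Linear molecule, 6 cuts → 7 fragments:
  1–36 → 36 bp
  37–74 → 38 bp
  75–87 → 13 bp
  88–96 → 9 bp
  97–148 → 52 bp
  149–214 → 66 bp
  215–232 → 18 bp
Sorted largest to smallest: 66, 52, 38, 36, 18, 13, 9 bp.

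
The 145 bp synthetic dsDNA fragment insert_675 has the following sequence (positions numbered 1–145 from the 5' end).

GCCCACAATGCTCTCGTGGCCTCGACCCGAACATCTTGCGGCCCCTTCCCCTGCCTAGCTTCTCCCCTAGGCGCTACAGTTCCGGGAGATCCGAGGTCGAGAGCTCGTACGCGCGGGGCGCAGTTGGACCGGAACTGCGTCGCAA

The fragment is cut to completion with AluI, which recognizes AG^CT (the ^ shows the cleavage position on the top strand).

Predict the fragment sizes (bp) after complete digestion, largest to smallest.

AluI sites (AGCT) start at positions 57, 102.
AluI cuts after base 2 of each site, so after positions 58, 103.
Linear molecule, 2 cuts → 3 fragments:
  1–58 → 58 bp
  59–103 → 45 bp
  104–145 → 42 bp
Sorted largest to smallest: 58, 45, 42 bp.

58, 45, 42 bp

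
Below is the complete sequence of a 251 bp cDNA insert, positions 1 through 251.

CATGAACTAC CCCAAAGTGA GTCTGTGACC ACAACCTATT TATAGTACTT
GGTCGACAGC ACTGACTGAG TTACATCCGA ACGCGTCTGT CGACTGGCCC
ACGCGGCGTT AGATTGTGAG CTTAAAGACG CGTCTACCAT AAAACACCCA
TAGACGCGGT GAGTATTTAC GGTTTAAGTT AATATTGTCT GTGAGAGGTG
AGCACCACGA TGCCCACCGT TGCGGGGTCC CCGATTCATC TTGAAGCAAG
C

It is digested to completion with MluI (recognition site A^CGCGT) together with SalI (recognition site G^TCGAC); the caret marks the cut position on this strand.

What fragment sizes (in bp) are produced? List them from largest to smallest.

MluI sites (ACGCGT) start at positions 81, 128.
MluI cuts after the first base of each site, so after positions 81, 128.
SalI sites (GTCGAC) start at positions 52, 89.
SalI cuts after the first base of each site, so after positions 52, 89.
Combined cut positions: 52, 81, 89, 128.
Linear molecule, 4 cuts → 5 fragments:
  1–52 → 52 bp
  53–81 → 29 bp
  82–89 → 8 bp
  90–128 → 39 bp
  129–251 → 123 bp
Sorted largest to smallest: 123, 52, 39, 29, 8 bp.

123, 52, 39, 29, 8 bp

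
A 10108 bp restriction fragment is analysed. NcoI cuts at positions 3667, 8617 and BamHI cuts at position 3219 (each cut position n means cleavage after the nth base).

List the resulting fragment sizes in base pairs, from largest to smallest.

Combined cut positions (sorted): 3219, 3667, 8617.
Linear molecule, 3 cuts → 4 fragments:
  3219 − 0 = 3219 bp
  3667 − 3219 = 448 bp
  8617 − 3667 = 4950 bp
  10108 − 8617 = 1491 bp
Sorted largest to smallest: 4950, 3219, 1491, 448 bp.

4950, 3219, 1491, 448 bp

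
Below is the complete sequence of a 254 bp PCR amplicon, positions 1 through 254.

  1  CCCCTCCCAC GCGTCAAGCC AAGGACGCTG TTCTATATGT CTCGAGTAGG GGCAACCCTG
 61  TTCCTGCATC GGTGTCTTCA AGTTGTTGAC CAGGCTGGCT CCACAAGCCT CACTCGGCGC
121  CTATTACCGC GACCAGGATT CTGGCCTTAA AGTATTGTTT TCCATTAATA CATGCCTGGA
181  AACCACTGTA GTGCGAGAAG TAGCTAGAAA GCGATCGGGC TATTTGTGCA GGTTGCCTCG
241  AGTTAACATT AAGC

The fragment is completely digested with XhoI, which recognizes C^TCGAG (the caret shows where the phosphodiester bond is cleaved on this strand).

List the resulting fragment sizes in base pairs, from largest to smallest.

196, 41, 17 bp

XhoI sites (CTCGAG) start at positions 41, 237.
XhoI cuts after the first base of each site, so after positions 41, 237.
Linear molecule, 2 cuts → 3 fragments:
  1–41 → 41 bp
  42–237 → 196 bp
  238–254 → 17 bp
Sorted largest to smallest: 196, 41, 17 bp.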